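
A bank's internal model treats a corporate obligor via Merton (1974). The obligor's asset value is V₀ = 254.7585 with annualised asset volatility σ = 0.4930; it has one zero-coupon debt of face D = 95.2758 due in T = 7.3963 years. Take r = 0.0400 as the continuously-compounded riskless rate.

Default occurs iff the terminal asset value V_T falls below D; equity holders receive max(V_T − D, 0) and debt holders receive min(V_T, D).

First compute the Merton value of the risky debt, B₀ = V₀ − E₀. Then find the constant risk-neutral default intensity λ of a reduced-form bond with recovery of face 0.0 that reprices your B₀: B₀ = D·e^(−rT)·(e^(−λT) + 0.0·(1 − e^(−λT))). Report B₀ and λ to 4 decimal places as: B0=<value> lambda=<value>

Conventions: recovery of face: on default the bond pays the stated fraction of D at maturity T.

B0=56.6356 lambda=0.0303

Work the structural quantities from V₀ = 254.7585 against face 95.2758:
d₁ = [ln(V₀/D) + (r + σ²/2)T] / (σ√T)
   = [ln(254.7585/95.2758) + (0.0400 + 0.5·0.4930²)·7.3963] / (0.4930·√7.3963)
   = [0.983540 + 1.194684] / 1.340770 = 1.624607
d₂ = d₁ − σ√T = 1.624607 − 1.340770 = 0.283837
N(d₁) = 0.947877,  N(d₂) = 0.611732,  e^(−rT) = 0.743898
E₀ = V₀·N(d₁) − D·e^(−rT)·N(d₂)
   = 254.7585·0.947877 − 95.2758·0.743898·0.611732 = 198.122878
B₀ = V₀ − E₀ = 254.7585 − 198.122878 = 56.635622
e^(−λT) = (B₀·e^(rT)/D − 0)/(1 − 0) = (56.6356·1.344271/95.2758 − 0)/1 = 0.79908650
λ = −ln(0.79908650)/7.3963 = 0.030324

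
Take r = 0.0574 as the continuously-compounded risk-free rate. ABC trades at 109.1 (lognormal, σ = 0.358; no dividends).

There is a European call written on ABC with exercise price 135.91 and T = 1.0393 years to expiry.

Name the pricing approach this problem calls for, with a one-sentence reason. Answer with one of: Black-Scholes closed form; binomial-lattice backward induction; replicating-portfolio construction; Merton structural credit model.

framework: Black-Scholes closed form

Key observation: a European claim on ABC (strike 135.91) — a lognormal (GBM) underlying with constant rate and volatility — has an exact closed-form value; no lattice or capital structure is involved.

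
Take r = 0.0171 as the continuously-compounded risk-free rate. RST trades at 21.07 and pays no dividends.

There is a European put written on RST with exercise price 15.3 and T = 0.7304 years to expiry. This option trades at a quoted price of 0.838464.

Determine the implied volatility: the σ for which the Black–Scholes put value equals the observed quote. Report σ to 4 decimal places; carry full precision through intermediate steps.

sigma = 0.4766

At σ = 0.4766 the Black–Scholes value reproduces the quote:
σ√T = 0.4766·√0.7304 = 0.407319
d₁ = (ln(S/K) + (r+σ²/2)T) / (σ√T) = (ln(21.07/15.3) + (0.0171+0.4766²/2)·0.7304) / 0.407319 = (0.319997 + 0.095444) / 0.407319 = 1.019942
d₂ = d₁ − σ√T = 1.019942 − 0.407319 = 0.612623
e^{−rT} = 0.987588
N(−d₁) = 0.153878,  N(−d₂) = 0.270063
V = K·e^{−rT}·N(−d₂) − S·N(−d₁) = 4.080673 − 3.242209 = 0.838464 (the observed quote) — the price is monotone increasing in volatility, hence this σ is the only solution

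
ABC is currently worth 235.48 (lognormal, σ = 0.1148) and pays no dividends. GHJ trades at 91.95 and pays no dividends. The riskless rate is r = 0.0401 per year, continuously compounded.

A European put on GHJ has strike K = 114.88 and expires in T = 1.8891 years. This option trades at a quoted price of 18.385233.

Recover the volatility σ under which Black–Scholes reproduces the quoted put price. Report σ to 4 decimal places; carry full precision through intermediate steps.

sigma = 0.1729

At σ = 0.1729 the Black–Scholes value reproduces the quote:
σ√T = 0.1729·√1.8891 = 0.237642
d₁ = (ln(S/K) + (r+σ²/2)T) / (σ√T) = (ln(91.95/114.88) + (0.0401+0.1729²/2)·1.8891) / 0.237642 = (-0.222643 + 0.103990) / 0.237642 = -0.499296
d₂ = d₁ − σ√T = -0.499296 − 0.237642 = -0.736938
e^{−rT} = 0.927045
N(−d₁) = 0.691215,  N(−d₂) = 0.769420
V = K·e^{−rT}·N(−d₂) − S·N(−d₁) = 81.942409 − 63.557176 = 18.385233 (matching the quote); vega is positive throughout, so no other σ reproduces this price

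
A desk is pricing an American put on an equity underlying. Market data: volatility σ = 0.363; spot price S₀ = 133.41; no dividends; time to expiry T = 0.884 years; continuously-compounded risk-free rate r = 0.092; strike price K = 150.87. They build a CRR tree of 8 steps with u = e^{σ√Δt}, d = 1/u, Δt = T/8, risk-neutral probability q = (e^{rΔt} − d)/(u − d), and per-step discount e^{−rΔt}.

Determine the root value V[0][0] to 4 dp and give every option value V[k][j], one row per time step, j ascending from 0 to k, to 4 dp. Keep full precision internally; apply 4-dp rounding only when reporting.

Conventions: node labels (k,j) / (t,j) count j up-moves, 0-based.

price = 24.2519
tree:
24.2519
33.9512 15.4950
46.0658 23.0868 8.5714
57.9790 33.2518 13.8630 3.7011
68.5380 46.0658 21.7071 6.6663 0.9499
77.8967 57.9790 32.6248 11.7387 1.9669 0.0000
86.1917 68.5380 46.0658 20.0311 4.0725 0.0000 0.0000
93.5437 77.8967 57.9790 32.6248 8.4325 0.0000 0.0000 0.0000
100.0600 86.1917 68.5380 46.0658 17.4600 0.0000 0.0000 0.0000 0.0000

Δt=0.11050  u=1.12825  d=0.88633  q=0.51211  discount=0.98989
step 8 (expiry): payoffs max(K−S,0) = 100.0600 86.1917 68.5380 46.0658 17.4600 0.0000 0.0000 0.0000 0.0000
k=7: (k=7,j=0): S=57.3263, K−S=93.5437, hold=92.0177 ⇒ V=93.5437 exercise | (k=7,j=1): S=72.9733, K−S=77.8967, hold=76.3708 ⇒ V=77.8967 exercise | (k=7,j=2): S=92.8910, K−S=57.9790, hold=56.4530 ⇒ V=57.9790 exercise | (k=7,j=3): S=118.2452, K−S=32.6248, hold=31.0988 ⇒ V=32.6248 exercise | (k=7,j=4): S=150.5197, K−S=0.3503, hold=8.4325 ⇒ V=8.4325 continue | (k=7,j=5): S=191.6034, K−S=0.0000, hold=0.0000 ⇒ V=0.0000 continue | (k=7,j=6): S=243.9007, K−S=0.0000, hold=0.0000 ⇒ V=0.0000 continue | (k=7,j=7): S=310.4723, K−S=0.0000, hold=0.0000 ⇒ V=0.0000 continue
k=6: (k=6,j=0): S=64.6783, K−S=86.1917, hold=84.6657 ⇒ V=86.1917 exercise | (k=6,j=1): S=82.3320, K−S=68.5380, hold=67.0120 ⇒ V=68.5380 exercise | (k=6,j=2): S=104.8042, K−S=46.0658, hold=44.5399 ⇒ V=46.0658 exercise | (k=6,j=3): S=133.4100, K−S=17.4600, hold=20.0311 ⇒ V=20.0311 continue | (k=6,j=4): S=169.8237, K−S=0.0000, hold=4.0725 ⇒ V=4.0725 continue | (k=6,j=5): S=216.1763, K−S=0.0000, hold=0.0000 ⇒ V=0.0000 continue | (k=6,j=6): S=275.1807, K−S=0.0000, hold=0.0000 ⇒ V=0.0000 continue
k=5: (k=5,j=0): S=72.9733, K−S=77.8967, hold=76.3708 ⇒ V=77.8967 exercise | (k=5,j=1): S=92.8910, K−S=57.9790, hold=56.4530 ⇒ V=57.9790 exercise | (k=5,j=2): S=118.2452, K−S=32.6248, hold=32.4022 ⇒ V=32.6248 exercise | (k=5,j=3): S=150.5197, K−S=0.3503, hold=11.7387 ⇒ V=11.7387 continue | (k=5,j=4): S=191.6034, K−S=0.0000, hold=1.9669 ⇒ V=1.9669 continue | (k=5,j=5): S=243.9007, K−S=0.0000, hold=0.0000 ⇒ V=0.0000 continue
k=4: (k=4,j=0): S=82.3320, K−S=68.5380, hold=67.0120 ⇒ V=68.5380 exercise | (k=4,j=1): S=104.8042, K−S=46.0658, hold=44.5399 ⇒ V=46.0658 exercise | (k=4,j=2): S=133.4100, K−S=17.4600, hold=21.7071 ⇒ V=21.7071 continue | (k=4,j=3): S=169.8237, K−S=0.0000, hold=6.6663 ⇒ V=6.6663 continue | (k=4,j=4): S=216.1763, K−S=0.0000, hold=0.9499 ⇒ V=0.9499 continue
k=3: (k=3,j=0): S=92.8910, K−S=57.9790, hold=56.4530 ⇒ V=57.9790 exercise | (k=3,j=1): S=118.2452, K−S=32.6248, hold=33.2518 ⇒ V=33.2518 continue | (k=3,j=2): S=150.5197, K−S=0.3503, hold=13.8630 ⇒ V=13.8630 continue | (k=3,j=3): S=191.6034, K−S=0.0000, hold=3.7011 ⇒ V=3.7011 continue
k=2: (k=2,j=0): S=104.8042, K−S=46.0658, hold=44.8577 ⇒ V=46.0658 exercise | (k=2,j=1): S=133.4100, K−S=17.4600, hold=23.0868 ⇒ V=23.0868 continue | (k=2,j=2): S=169.8237, K−S=0.0000, hold=8.5714 ⇒ V=8.5714 continue
k=1: (k=1,j=0): S=118.2452, K−S=32.6248, hold=33.9512 ⇒ V=33.9512 continue | (k=1,j=1): S=150.5197, K−S=0.3503, hold=15.4950 ⇒ V=15.4950 continue
k=0: (k=0,j=0): S=133.4100, K−S=17.4600, hold=24.2519 ⇒ V=24.2519 continue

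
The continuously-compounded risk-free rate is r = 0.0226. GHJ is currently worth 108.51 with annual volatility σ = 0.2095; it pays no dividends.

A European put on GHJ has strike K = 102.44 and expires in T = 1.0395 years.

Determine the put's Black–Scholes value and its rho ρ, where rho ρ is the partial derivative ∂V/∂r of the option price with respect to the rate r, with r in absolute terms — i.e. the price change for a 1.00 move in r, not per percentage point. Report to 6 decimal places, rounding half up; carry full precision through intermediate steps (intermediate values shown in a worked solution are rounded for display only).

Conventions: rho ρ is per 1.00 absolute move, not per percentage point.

price = 5.273658
ρ = -40.830228

σ√T = 0.2095·√1.0395 = 0.213598
d₁ = (ln(S/K) + (r+σ²/2)T) / (σ√T) = (ln(108.51/102.44) + (0.0226+0.2095²/2)·1.0395) / 0.213598 = (0.057565 + 0.046305) / 0.213598 = 0.486287
d₂ = d₁ − σ√T = 0.486287 − 0.213598 = 0.272690
e^{−rT} = 0.976781
N(−d₁) = 0.313382,  N(−d₂) = 0.392546
Put price V = K·e^{−rT}·N(−d₂) − S·N(−d₁) = 39.278719 − 34.005061 = 5.273658
ρ = −K·T·e^{−rT}·N(−d₂) = -40.830228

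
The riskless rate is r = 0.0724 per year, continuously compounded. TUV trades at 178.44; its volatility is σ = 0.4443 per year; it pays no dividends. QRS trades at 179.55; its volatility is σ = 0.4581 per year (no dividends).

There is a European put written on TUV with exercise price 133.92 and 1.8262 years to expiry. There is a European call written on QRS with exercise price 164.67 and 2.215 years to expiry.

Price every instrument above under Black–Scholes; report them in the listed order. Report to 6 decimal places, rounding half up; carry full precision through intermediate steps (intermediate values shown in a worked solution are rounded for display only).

[TUV put K=133.92]
σ√T = 0.4443·√1.8262 = 0.600414
d₁ = (ln(S/K) + (r+σ²/2)T) / (σ√T) = (ln(178.44/133.92) + (0.0724+0.4443²/2)·1.8262) / 0.600414 = (0.287010 + 0.312465) / 0.600414 = 0.998437
d₂ = d₁ − σ√T = 0.998437 − 0.600414 = 0.398023
e^{−rT} = 0.876151
N(−d₁) = 0.159034,  N(−d₂) = 0.345307
price = K·e^{−rT}·N(−d₂) − S·N(−d₁) = 40.516248 − 28.377997 = 12.138251
[QRS call K=164.67]
σ√T = 0.4581·√2.215 = 0.681785
d₁ = (ln(S/K) + (r+σ²/2)T) / (σ√T) = (ln(179.55/164.67) + (0.0724+0.4581²/2)·2.215) / 0.681785 = (0.086510 + 0.392781) / 0.681785 = 0.702995
d₂ = d₁ − σ√T = 0.702995 − 0.681785 = 0.021211
e^{−rT} = 0.851832
N(d₁) = 0.758971,  N(d₂) = 0.508461
price = S·N(d₁) − K·e^{−rT}·N(d₂) = 136.273182 − 71.322451 = 64.950731

price(TUV put K=133.92) = 12.138251
price(QRS call K=164.67) = 64.950731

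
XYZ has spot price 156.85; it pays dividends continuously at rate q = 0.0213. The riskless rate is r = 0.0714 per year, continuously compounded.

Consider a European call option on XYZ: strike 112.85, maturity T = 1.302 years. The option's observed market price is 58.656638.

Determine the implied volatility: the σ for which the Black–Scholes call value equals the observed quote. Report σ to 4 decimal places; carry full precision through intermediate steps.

sigma = 0.4719

At σ = 0.4719 the Black–Scholes value reproduces the quote:
σ√T = 0.4719·√1.302 = 0.538463
d₁ = (ln(S/K) + (r−q+σ²/2)T) / (σ√T) = (ln(156.85/112.85) + (0.0714−0.0213+0.4719²/2)·1.302) / 0.538463 = (0.329230 + 0.210201) / 0.538463 = 1.001800
d₂ = d₁ − σ√T = 1.001800 − 0.538463 = 0.463337
e^{−rT} = 0.911227
e^{−qT} = 0.972648
N(d₁) = 0.841780,  N(d₂) = 0.678439
V = S·e^{−qT}·N(d₁) − K·e^{−rT}·N(d₂) = 128.421849 − 69.765211 = 58.656638 (the quoted price), and the Black–Scholes price is strictly increasing in σ, so σ is unique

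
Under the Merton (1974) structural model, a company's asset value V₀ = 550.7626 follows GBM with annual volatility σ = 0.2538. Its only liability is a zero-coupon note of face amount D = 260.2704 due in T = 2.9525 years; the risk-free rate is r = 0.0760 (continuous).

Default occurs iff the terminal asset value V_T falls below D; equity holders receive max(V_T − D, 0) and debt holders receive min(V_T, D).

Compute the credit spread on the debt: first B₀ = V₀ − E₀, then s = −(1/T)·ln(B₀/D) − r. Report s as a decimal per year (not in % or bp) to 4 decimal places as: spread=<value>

Equity is a call on the firm's assets struck at D = 260.2704:
d₁ = [ln(V₀/D) + (r + σ²/2)T] / (σ√T)
   = [ln(550.7626/260.2704) + (0.0760 + 0.5·0.2538²)·2.9525] / (0.2538·√2.9525)
   = [0.749583 + 0.319482] / 0.436100 = 2.451418
d₂ = d₁ − σ√T = 2.451418 − 0.436100 = 2.015318
N(d₁) = 0.992885,  N(d₂) = 0.978064,  e^(−rT) = 0.799003
E₀ = V₀·N(d₁) − D·e^(−rT)·N(d₂)
   = 550.7626·0.992885 − 260.2704·0.799003·0.978064 = 343.448802
B₀ = V₀ − E₀ = 550.7626 − 343.448802 = 207.313798
spread = −(1/T)·ln(B₀/D) − r = −(1/2.9525)·ln(207.313798/260.2704) − 0.0760 = 0.00104912

spread=0.0010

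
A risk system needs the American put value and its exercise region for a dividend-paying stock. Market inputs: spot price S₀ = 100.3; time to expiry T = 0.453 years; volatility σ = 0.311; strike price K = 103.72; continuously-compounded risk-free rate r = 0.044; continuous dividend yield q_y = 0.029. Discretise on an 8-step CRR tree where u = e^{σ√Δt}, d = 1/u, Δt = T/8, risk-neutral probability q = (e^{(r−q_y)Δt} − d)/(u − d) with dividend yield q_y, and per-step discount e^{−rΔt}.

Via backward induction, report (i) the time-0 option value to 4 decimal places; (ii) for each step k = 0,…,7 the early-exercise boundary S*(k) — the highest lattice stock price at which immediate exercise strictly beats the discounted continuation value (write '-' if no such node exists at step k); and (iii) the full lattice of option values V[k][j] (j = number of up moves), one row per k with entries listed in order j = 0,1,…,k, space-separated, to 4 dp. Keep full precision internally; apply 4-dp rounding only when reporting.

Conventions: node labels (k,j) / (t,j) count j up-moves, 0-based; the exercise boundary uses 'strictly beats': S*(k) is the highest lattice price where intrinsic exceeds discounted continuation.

Δt=0.05663  u=1.07681  d=0.92867  q=0.48724  discount=0.99751
step 8 (expiry): payoffs max(K−S,0) = 48.2345 39.3832 29.1198 17.2191 3.4200 0.0000 0.0000 0.0000 0.0000
step 7: (k=7,j=0): S=59.7475, K−S=43.9725, hold=43.8125 ⇒ V=43.9725 exercise | (k=7,j=1): S=69.2787, K−S=34.4413, hold=34.2969 ⇒ V=34.4413 exercise | (k=7,j=2): S=80.3305, K−S=23.3895, hold=23.2632 ⇒ V=23.3895 exercise | (k=7,j=3): S=93.1453, K−S=10.5747, hold=10.4695 ⇒ V=10.5747 exercise | (k=7,j=4): S=108.0043, K−S=0.0000, hold=1.7493 ⇒ V=1.7493 continue | (k=7,j=5): S=125.2338, K−S=0.0000, hold=0.0000 ⇒ V=0.0000 continue | (k=7,j=6): S=145.2118, K−S=0.0000, hold=0.0000 ⇒ V=0.0000 continue | (k=7,j=7): S=168.3769, K−S=0.0000, hold=0.0000 ⇒ V=0.0000 continue  boundary S*=93.1453
step 6: (k=6,j=0): S=64.3368, K−S=39.3832, hold=39.2306 ⇒ V=39.3832 exercise | (k=6,j=1): S=74.6002, K−S=29.1198, hold=28.9841 ⇒ V=29.1198 exercise | (k=6,j=2): S=86.5009, K−S=17.2191, hold=17.1030 ⇒ V=17.2191 exercise | (k=6,j=3): S=100.3000, K−S=3.4200, hold=6.2590 ⇒ V=6.2590 continue | (k=6,j=4): S=116.3004, K−S=0.0000, hold=0.8947 ⇒ V=0.8947 continue | (k=6,j=5): S=134.8534, K−S=0.0000, hold=0.0000 ⇒ V=0.0000 continue | (k=6,j=6): S=156.3660, K−S=0.0000, hold=0.0000 ⇒ V=0.0000 continue  boundary S*=86.5009
step 5: (k=5,j=0): S=69.2787, K−S=34.4413, hold=34.2969 ⇒ V=34.4413 exercise | (k=5,j=1): S=80.3305, K−S=23.3895, hold=23.2632 ⇒ V=23.3895 exercise | (k=5,j=2): S=93.1453, K−S=10.5747, hold=11.8493 ⇒ V=11.8493 continue | (k=5,j=3): S=108.0043, K−S=0.0000, hold=3.6362 ⇒ V=3.6362 continue | (k=5,j=4): S=125.2338, K−S=0.0000, hold=0.4576 ⇒ V=0.4576 continue | (k=5,j=5): S=145.2118, K−S=0.0000, hold=0.0000 ⇒ V=0.0000 continue  boundary S*=80.3305
step 4: (k=4,j=0): S=74.6002, K−S=29.1198, hold=28.9841 ⇒ V=29.1198 exercise | (k=4,j=1): S=86.5009, K−S=17.2191, hold=17.7224 ⇒ V=17.7224 continue | (k=4,j=2): S=100.3000, K−S=3.4200, hold=7.8280 ⇒ V=7.8280 continue | (k=4,j=3): S=116.3004, K−S=0.0000, hold=2.0823 ⇒ V=2.0823 continue | (k=4,j=4): S=134.8534, K−S=0.0000, hold=0.2341 ⇒ V=0.2341 continue  boundary S*=74.6002
step 3: (k=3,j=0): S=80.3305, K−S=23.3895, hold=23.5079 ⇒ V=23.5079 continue | (k=3,j=1): S=93.1453, K−S=10.5747, hold=12.8693 ⇒ V=12.8693 continue | (k=3,j=2): S=108.0043, K−S=0.0000, hold=5.0159 ⇒ V=5.0159 continue | (k=3,j=3): S=125.2338, K−S=0.0000, hold=1.1788 ⇒ V=1.1788 continue  boundary S*=-
step 2: (k=2,j=0): S=86.5009, K−S=17.2191, hold=18.2787 ⇒ V=18.2787 continue | (k=2,j=1): S=100.3000, K−S=3.4200, hold=9.0203 ⇒ V=9.0203 continue | (k=2,j=2): S=116.3004, K−S=0.0000, hold=3.1385 ⇒ V=3.1385 continue  boundary S*=-
step 1: (k=1,j=0): S=93.1453, K−S=10.5747, hold=13.7334 ⇒ V=13.7334 continue | (k=1,j=1): S=108.0043, K−S=0.0000, hold=6.1391 ⇒ V=6.1391 continue  boundary S*=-
step 0: (k=0,j=0): S=100.3000, K−S=3.4200, hold=10.0082 ⇒ V=10.0082 continue  boundary S*=-

price = 10.0082
boundary = - - - - 74.6002 80.3305 86.5009 93.1453
tree:
10.0082
13.7334 6.1391
18.2787 9.0203 3.1385
23.5079 12.8693 5.0159 1.1788
29.1198 17.7224 7.8280 2.0823 0.2341
34.4413 23.3895 11.8493 3.6362 0.4576 0.0000
39.3832 29.1198 17.2191 6.2590 0.8947 0.0000 0.0000
43.9725 34.4413 23.3895 10.5747 1.7493 0.0000 0.0000 0.0000
48.2345 39.3832 29.1198 17.2191 3.4200 0.0000 0.0000 0.0000 0.0000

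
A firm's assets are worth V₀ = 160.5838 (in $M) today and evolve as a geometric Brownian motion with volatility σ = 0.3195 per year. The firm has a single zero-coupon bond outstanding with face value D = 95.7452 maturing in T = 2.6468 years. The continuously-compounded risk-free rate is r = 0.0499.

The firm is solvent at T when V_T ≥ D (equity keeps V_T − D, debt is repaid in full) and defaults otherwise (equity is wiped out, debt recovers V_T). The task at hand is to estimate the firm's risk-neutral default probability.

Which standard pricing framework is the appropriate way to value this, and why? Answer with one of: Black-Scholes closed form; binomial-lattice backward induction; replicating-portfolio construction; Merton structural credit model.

framework: Merton structural credit model

Key observation: a levered firm with one bullet debt due at 2.6468 years is the canonical structural-credit setup: equity is a call on the firm's assets struck at the face value.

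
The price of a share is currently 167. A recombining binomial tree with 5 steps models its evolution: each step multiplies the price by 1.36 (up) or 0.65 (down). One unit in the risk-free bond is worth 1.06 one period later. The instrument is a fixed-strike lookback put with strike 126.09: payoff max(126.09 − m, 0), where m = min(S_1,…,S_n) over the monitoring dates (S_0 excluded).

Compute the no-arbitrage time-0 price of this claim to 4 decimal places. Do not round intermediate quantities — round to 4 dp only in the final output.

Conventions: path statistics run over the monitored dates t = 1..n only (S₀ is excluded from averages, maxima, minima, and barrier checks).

Under the martingale measure an up-move has probability p* = 0.5775; value the claim as the probability-weighted average of per-path payoffs, discounted 5 periods at R = 1.06.
Enumerate all 2^5 = 32 price paths (U = up ×1.36, D = down ×0.65); each path with k up-moves has probability p*^k·(1−p*)^(5−k).
DDDDD: m=19.3769, payoff=106.7131, prob=0.013468
UDDDD: m=40.5423, payoff=85.5477, prob=0.018407
DUDDD: m=40.5423, payoff=85.5477, prob=0.018407
UUDDD: m=84.8270, payoff=41.2630, prob=0.025156
DDUDD: m=40.5423, payoff=85.5477, prob=0.018407
UDUDD: m=84.8270, payoff=41.2630, prob=0.025156
DUUDD: m=84.8270, payoff=41.2630, prob=0.025156
UUUDD: m=177.4843, payoff=0.0000, prob=0.034380
DDDUD: m=40.5423, payoff=85.5477, prob=0.018407
UDDUD: m=84.8270, payoff=41.2630, prob=0.025156
DUDUD: m=84.8270, payoff=41.2630, prob=0.025156
UUDUD: m=177.4843, payoff=0.0000, prob=0.034380
DDUUD: m=70.5575, payoff=55.5325, prob=0.025156
UDUUD: m=147.6280, payoff=0.0000, prob=0.034380
DUUUD: m=108.5500, payoff=17.5400, prob=0.034380
UUUUD: m=227.1200, payoff=0.0000, prob=0.046986
DDDDU: m=29.8105, payoff=96.2795, prob=0.018407
UDDDU: m=62.3728, payoff=63.7172, prob=0.025156
DUDDU: m=62.3728, payoff=63.7172, prob=0.025156
UUDDU: m=130.5032, payoff=0.0000, prob=0.034380
DDUDU: m=62.3728, payoff=63.7172, prob=0.025156
UDUDU: m=130.5032, payoff=0.0000, prob=0.034380
DUUDU: m=108.5500, payoff=17.5400, prob=0.034380
UUUDU: m=227.1200, payoff=0.0000, prob=0.046986
DDDUU: m=45.8624, payoff=80.2276, prob=0.025156
UDDUU: m=95.9582, payoff=30.1318, prob=0.034380
DUDUU: m=95.9582, payoff=30.1318, prob=0.034380
UUDUU: m=200.7741, payoff=0.0000, prob=0.046986
DDUUU: m=70.5575, payoff=55.5325, prob=0.034380
UDUUU: m=147.6280, payoff=0.0000, prob=0.046986
DUUUU: m=108.5500, payoff=17.5400, prob=0.046986
UUUUU: m=227.1200, payoff=0.0000, prob=0.064214
Price = Σ prob·payoff / R^5 = 28.933052 / 1.338226 = 21.6205

price = 21.6205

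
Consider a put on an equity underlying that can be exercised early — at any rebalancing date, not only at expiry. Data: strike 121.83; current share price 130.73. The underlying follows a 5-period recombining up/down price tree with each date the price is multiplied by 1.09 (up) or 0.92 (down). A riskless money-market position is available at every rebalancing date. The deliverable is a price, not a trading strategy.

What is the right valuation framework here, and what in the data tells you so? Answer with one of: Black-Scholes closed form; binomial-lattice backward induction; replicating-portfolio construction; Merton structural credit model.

framework: binomial-lattice backward induction

Key observation: early exercise of the strike-121.83 put must be checked at each of the 5 dates (spot 130.73), which forces a node-by-node comparison of intrinsic and continuation value backward from expiry.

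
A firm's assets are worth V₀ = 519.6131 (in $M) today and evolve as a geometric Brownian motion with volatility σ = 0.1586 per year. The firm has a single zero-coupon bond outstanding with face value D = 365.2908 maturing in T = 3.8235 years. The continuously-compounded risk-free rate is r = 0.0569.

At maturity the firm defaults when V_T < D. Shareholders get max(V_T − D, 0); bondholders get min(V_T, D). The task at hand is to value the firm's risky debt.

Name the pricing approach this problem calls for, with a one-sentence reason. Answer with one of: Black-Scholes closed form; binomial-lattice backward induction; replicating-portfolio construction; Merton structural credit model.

framework: Merton structural credit model

Key observation: the data describe a firm's assets (V₀ = 519.6131, GBM) and a single zero-coupon debt of face 365.2908, so credit quantities follow from equity-as-call in the structural model.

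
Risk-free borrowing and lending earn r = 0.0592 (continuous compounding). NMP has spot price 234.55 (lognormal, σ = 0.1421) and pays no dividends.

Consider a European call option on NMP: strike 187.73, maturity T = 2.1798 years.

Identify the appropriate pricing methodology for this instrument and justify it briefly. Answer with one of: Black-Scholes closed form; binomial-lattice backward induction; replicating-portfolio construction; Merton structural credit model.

framework: Black-Scholes closed form

Key observation: everything needed for the exact continuous-time valuation of the European call on NMP (strike 187.73) is given, and no feature rules the closed form out.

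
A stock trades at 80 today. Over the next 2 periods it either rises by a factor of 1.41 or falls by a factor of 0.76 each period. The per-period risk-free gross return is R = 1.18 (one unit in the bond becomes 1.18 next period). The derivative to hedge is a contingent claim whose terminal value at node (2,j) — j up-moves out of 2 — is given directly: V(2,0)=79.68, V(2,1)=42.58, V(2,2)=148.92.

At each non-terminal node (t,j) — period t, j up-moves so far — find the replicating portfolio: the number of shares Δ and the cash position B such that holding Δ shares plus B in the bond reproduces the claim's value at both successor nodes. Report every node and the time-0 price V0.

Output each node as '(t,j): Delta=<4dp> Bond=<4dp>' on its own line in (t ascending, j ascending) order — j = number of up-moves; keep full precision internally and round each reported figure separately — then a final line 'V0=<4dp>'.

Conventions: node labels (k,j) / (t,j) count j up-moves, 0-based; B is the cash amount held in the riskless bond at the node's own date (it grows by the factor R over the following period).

(0,0): Delta=0.9059 Bond=-6.6670
(1,0): Delta=-0.9388 Bond=104.2868
(1,1): Delta=1.4504 Bond=-69.2847
V0=65.8027

Risk-neutral probability p* = (R−d)/(u−d) = (1.18−0.76)/(1.41−0.76) = 0.6462.
Expiry values: V(2,0)=79.6800, V(2,1)=42.5800, V(2,2)=148.9200
  t=1,j=0: stock 60.8000 → up 85.7280 (V=42.5800), down 46.2080 (V=79.6800). Price 47.2099; hedge Δ=-0.9388, bond B=104.2868.
  t=1,j=1: stock 112.8000 → up 159.0480 (V=148.9200), down 85.7280 (V=42.5800). Price 94.3153; hedge Δ=1.4504, bond B=-69.2847.
  t=0,j=0: stock 80.0000 → up 112.8000 (V=94.3153), down 60.8000 (V=47.2099). Price 65.8027; hedge Δ=0.9059, bond B=-6.6670.
Check: Δ(0,0)·S0 + B(0,0) = 65.8027 = V0.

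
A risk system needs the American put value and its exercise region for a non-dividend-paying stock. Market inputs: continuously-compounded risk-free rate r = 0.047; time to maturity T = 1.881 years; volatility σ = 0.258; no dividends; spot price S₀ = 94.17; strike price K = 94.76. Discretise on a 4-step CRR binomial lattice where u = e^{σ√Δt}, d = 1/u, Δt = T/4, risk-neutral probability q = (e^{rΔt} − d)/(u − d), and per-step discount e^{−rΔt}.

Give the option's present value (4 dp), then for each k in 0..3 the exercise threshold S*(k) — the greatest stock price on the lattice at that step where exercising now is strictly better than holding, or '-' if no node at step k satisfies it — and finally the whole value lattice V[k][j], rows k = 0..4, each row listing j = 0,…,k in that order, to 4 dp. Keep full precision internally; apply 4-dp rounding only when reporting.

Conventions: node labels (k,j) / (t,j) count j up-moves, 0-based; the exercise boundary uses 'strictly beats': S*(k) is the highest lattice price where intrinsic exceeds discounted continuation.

params: Δt=0.47025 u=1.19354 d=0.83784 q=0.51871 e^(-rΔt)=0.97814
t_4 payoffs: 48.3549 28.6542 0.5900 0.0000 0.0000
t_3: node(3,0) S=55.3863 payoff=39.3737 vs cont=37.3023 → 39.3737 [stop]  node(3,1) S=78.8998 payoff=15.8602 vs cont=13.7888 → 15.8602 [stop]  node(3,2) S=112.3956 payoff=0.0000 vs cont=0.2778 → 0.2778 [wait]  node(3,3) S=160.1115 payoff=0.0000 vs cont=0.0000 → 0.0000 [wait]  ⇒ S*(3)=78.8998
t_2: node(2,0) S=66.1058 payoff=28.6542 vs cont=26.5829 → 28.6542 [stop]  node(2,1) S=94.1700 payoff=0.5900 vs cont=7.6074 → 7.6074 [wait]  node(2,2) S=134.1485 payoff=0.0000 vs cont=0.1308 → 0.1308 [wait]  ⇒ S*(2)=66.1058
t_1: node(1,0) S=78.8998 payoff=15.8602 vs cont=17.3492 → 17.3492 [wait]  node(1,1) S=112.3956 payoff=0.0000 vs cont=3.6476 → 3.6476 [wait]  ⇒ S*(1)=-
t_0: node(0,0) S=94.1700 payoff=0.5900 vs cont=10.0182 → 10.0182 [wait]  ⇒ S*(0)=-

price = 10.0182
boundary = - - 66.1058 78.8998
tree:
10.0182
17.3492 3.6476
28.6542 7.6074 0.1308
39.3737 15.8602 0.2778 0.0000
48.3549 28.6542 0.5900 0.0000 0.0000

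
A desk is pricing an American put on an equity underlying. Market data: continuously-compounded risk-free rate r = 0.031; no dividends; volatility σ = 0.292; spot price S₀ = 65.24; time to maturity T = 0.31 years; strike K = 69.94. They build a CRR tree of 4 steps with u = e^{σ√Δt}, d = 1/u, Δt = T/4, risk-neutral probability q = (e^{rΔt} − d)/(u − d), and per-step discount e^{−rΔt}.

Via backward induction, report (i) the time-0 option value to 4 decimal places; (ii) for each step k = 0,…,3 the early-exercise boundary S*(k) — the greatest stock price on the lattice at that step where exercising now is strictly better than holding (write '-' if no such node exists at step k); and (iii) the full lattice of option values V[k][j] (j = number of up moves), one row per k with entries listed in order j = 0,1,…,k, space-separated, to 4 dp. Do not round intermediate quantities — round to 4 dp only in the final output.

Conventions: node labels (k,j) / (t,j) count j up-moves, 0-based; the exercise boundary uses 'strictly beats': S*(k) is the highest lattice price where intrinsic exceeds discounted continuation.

Δt=0.07750, u=1.08468, d=0.92193, q=0.49447, disc=e^(-rΔt)=0.99760
k=4 terminal: V=max(K-S,0) → 22.8097 14.4893 4.7000 0.0000 0.0000
k=3: j=0 S=51.1215 intr=18.8185 cont=18.6507 V=18.8185[EX]; j=1 S=60.1465 intr=9.7935 cont=9.6257 V=9.7935[EX]; j=2 S=70.7648 intr=0.0000 cont=2.3703 V=2.3703[hold]; j=3 S=83.2577 intr=0.0000 cont=0.0000 V=0.0000[hold]  S*(3)=60.1465
k=2: j=0 S=55.4507 intr=14.4893 cont=14.3215 V=14.4893[EX]; j=1 S=65.2400 intr=4.7000 cont=6.1083 V=6.1083[hold]; j=2 S=76.7575 intr=0.0000 cont=1.1954 V=1.1954[hold]  S*(2)=55.4507
k=1: j=0 S=60.1465 intr=9.7935 cont=10.3203 V=10.3203[hold]; j=1 S=70.7648 intr=0.0000 cont=3.6702 V=3.6702[hold]  S*(1)=-
k=0: j=0 S=65.2400 intr=4.7000 cont=7.0152 V=7.0152[hold]  S*(0)=-

price = 7.0152
boundary = - - 55.4507 60.1465
tree:
7.0152
10.3203 3.6702
14.4893 6.1083 1.1954
18.8185 9.7935 2.3703 0.0000
22.8097 14.4893 4.7000 0.0000 0.0000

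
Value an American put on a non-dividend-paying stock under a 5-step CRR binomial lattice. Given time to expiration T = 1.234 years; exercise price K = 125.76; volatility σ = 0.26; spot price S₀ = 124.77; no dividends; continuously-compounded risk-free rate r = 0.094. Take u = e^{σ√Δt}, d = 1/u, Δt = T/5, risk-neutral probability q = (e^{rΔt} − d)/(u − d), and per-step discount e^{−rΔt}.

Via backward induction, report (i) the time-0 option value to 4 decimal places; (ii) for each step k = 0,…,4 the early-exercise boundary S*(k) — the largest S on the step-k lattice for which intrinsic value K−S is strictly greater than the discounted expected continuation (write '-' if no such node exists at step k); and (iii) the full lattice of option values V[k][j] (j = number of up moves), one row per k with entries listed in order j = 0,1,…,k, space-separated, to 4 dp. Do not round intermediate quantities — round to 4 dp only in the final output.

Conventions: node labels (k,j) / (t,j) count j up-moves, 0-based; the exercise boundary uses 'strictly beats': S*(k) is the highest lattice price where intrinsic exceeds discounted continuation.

Δt=0.24680, u=1.13788, d=0.87883, q=0.55836, disc=e^(-rΔt)=0.97707
k=5 terminal: V=max(K-S,0) → 60.3519 41.0718 16.1085 0.0000 0.0000 0.0000
k=4: j=0 S=74.4264 intr=51.3336 cont=48.4496 V=51.3336[EX]; j=1 S=96.3648 intr=29.3952 cont=26.5112 V=29.3952[EX]; j=2 S=124.7700 intr=0.9900 cont=6.9511 V=6.9511[hold]; j=3 S=161.5481 intr=0.0000 cont=0.0000 V=0.0000[hold]; j=4 S=209.1671 intr=0.0000 cont=0.0000 V=0.0000[hold]  S*(4)=96.3648
k=3: j=0 S=84.6882 intr=41.0718 cont=38.1879 V=41.0718[EX]; j=1 S=109.6515 intr=16.1085 cont=16.4767 V=16.4767[hold]; j=2 S=141.9731 intr=0.0000 cont=2.9995 V=2.9995[hold]; j=3 S=183.8220 intr=0.0000 cont=0.0000 V=0.0000[hold]  S*(3)=84.6882
k=2: j=0 S=96.3648 intr=29.3952 cont=26.7120 V=29.3952[EX]; j=1 S=124.7700 intr=0.9900 cont=8.7464 V=8.7464[hold]; j=2 S=161.5481 intr=0.0000 cont=1.2943 V=1.2943[hold]  S*(2)=96.3648
k=1: j=0 S=109.6515 intr=16.1085 cont=17.4561 V=17.4561[hold]; j=1 S=141.9731 intr=0.0000 cont=4.4803 V=4.4803[hold]  S*(1)=-
k=0: j=0 S=124.7700 intr=0.9900 cont=9.9768 V=9.9768[hold]  S*(0)=-

price = 9.9768
boundary = - - 96.3648 84.6882 96.3648
tree:
9.9768
17.4561 4.4803
29.3952 8.7464 1.2943
41.0718 16.4767 2.9995 0.0000
51.3336 29.3952 6.9511 0.0000 0.0000
60.3519 41.0718 16.1085 0.0000 0.0000 0.0000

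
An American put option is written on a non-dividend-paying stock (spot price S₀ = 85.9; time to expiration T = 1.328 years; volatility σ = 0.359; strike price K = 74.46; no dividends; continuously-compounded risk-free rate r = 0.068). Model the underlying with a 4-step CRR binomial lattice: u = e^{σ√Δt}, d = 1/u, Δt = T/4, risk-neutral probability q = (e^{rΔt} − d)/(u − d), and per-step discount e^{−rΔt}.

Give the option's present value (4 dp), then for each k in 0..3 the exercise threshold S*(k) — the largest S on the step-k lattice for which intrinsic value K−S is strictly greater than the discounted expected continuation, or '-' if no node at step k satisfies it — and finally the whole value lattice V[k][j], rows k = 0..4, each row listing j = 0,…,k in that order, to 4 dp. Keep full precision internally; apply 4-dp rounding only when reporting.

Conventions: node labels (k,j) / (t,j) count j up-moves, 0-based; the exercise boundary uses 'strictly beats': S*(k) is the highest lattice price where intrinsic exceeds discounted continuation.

Δt=0.33200  u=1.22980  d=0.81314  q=0.50327  discount=0.97768
step 4 (expiry): payoffs max(K−S,0) = 36.9064 17.6634 0.0000 0.0000 0.0000
step 3: (k=3,j=0): S=46.1835, K−S=28.2765, hold=26.6143 ⇒ V=28.2765 exercise | (k=3,j=1): S=69.8486, K−S=4.6114, hold=8.5781 ⇒ V=8.5781 continue | (k=3,j=2): S=105.6401, K−S=0.0000, hold=0.0000 ⇒ V=0.0000 continue | (k=3,j=3): S=159.7716, K−S=0.0000, hold=0.0000 ⇒ V=0.0000 continue  boundary S*=46.1835
step 2: (k=2,j=0): S=56.7966, K−S=17.6634, hold=17.9530 ⇒ V=17.9530 continue | (k=2,j=1): S=85.9000, K−S=0.0000, hold=4.1659 ⇒ V=4.1659 continue | (k=2,j=2): S=129.9164, K−S=0.0000, hold=0.0000 ⇒ V=0.0000 continue  boundary S*=-
step 1: (k=1,j=0): S=69.8486, K−S=4.6114, hold=10.7685 ⇒ V=10.7685 continue | (k=1,j=1): S=105.6401, K−S=0.0000, hold=2.0231 ⇒ V=2.0231 continue  boundary S*=-
step 0: (k=0,j=0): S=85.9000, K−S=0.0000, hold=6.2251 ⇒ V=6.2251 continue  boundary S*=-

price = 6.2251
boundary = - - - 46.1835
tree:
6.2251
10.7685 2.0231
17.9530 4.1659 0.0000
28.2765 8.5781 0.0000 0.0000
36.9064 17.6634 0.0000 0.0000 0.0000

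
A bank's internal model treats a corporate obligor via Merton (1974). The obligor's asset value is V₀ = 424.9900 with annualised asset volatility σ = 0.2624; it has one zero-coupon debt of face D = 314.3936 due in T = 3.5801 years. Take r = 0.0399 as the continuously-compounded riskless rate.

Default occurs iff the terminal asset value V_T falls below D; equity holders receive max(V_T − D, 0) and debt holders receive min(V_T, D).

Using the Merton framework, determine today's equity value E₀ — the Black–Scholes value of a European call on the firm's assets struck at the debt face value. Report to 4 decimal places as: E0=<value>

With assets at 424.9900 and a single debt payment of 314.3936 at 3.5801 years:
d₁ = [ln(V₀/D) + (r + σ²/2)T] / (σ√T)
   = [ln(424.9900/314.3936) + (0.0399 + 0.5·0.2624²)·3.5801] / (0.2624·√3.5801)
   = [0.301420 + 0.266098] / 0.496491 = 1.143057
d₂ = d₁ − σ√T = 1.143057 − 0.496491 = 0.646566
N(d₁) = 0.873493,  N(d₂) = 0.741044,  e^(−rT) = 0.866888
E₀ = V₀·N(d₁) − D·e^(−rT)·N(d₂)
   = 424.9900·0.873493 − 314.3936·0.866888·0.741044 = 169.258690

E0=169.2587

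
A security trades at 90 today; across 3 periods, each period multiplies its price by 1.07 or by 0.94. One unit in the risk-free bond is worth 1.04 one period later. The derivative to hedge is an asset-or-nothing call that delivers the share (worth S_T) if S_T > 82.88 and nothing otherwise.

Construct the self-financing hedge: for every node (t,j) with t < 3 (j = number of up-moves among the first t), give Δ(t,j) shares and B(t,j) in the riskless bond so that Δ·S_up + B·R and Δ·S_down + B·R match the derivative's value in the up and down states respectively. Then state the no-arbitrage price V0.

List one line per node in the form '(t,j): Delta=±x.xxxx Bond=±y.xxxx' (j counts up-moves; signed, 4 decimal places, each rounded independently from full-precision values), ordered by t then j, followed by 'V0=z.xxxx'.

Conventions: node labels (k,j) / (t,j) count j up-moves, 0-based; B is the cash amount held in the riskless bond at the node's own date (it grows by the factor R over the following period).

The replicating-portfolio and risk-neutral prices coincide; use p* = (1.04−0.94)/(1.07−0.94) = 0.7692 for the latter.
Expiry values: V(3,0)=0.0000, V(3,1)=85.0907, V(3,2)=96.8585, V(3,3)=110.2539
Node (2,0) S=79.5240: V=(p*·85.0907+(1−p*)·0.0000)/1.04=62.9369; Δ=(85.0907−0.0000)/(85.0907−74.7526)=8.2308; B=V−Δ·S=-591.6068
Node (2,1) S=90.5220: V=(p*·96.8585+(1−p*)·85.0907)/1.04=90.5220; Δ=(96.8585−85.0907)/(96.8585−85.0907)=1.0000; B=V−Δ·S=0.0000
Node (2,2) S=103.0410: V=(p*·110.2539+(1−p*)·96.8585)/1.04=103.0410; Δ=(110.2539−96.8585)/(110.2539−96.8585)=1.0000; B=V−Δ·S=0.0000
Node (1,0) S=84.6000: V=(p*·90.5220+(1−p*)·62.9369)/1.04=80.9194; Δ=(90.5220−62.9369)/(90.5220−79.5240)=2.5082; B=V−Δ·S=-131.2737
Node (1,1) S=96.3000: V=(p*·103.0410+(1−p*)·90.5220)/1.04=96.3000; Δ=(103.0410−90.5220)/(103.0410−90.5220)=1.0000; B=V−Δ·S=0.0000
Node (0,0) S=90.0000: V=(p*·96.3000+(1−p*)·80.9194)/1.04=89.1833; Δ=(96.3000−80.9194)/(96.3000−84.6000)=1.3146; B=V−Δ·S=-29.1288
Check: Δ(0,0)·S0 + B(0,0) = 89.1833 = V0.

(0,0): Delta=1.3146 Bond=-29.1288
(1,0): Delta=2.5082 Bond=-131.2737
(1,1): Delta=1.0000 Bond=0.0000
(2,0): Delta=8.2308 Bond=-591.6068
(2,1): Delta=1.0000 Bond=0.0000
(2,2): Delta=1.0000 Bond=0.0000
V0=89.1833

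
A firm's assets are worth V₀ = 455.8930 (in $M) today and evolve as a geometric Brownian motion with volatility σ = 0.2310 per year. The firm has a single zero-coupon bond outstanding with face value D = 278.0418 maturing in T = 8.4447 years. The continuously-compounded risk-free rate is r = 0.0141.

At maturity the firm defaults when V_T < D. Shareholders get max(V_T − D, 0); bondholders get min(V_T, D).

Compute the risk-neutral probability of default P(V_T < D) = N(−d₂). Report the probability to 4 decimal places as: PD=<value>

Apply the equity-as-call identities (strike 278.0418, horizon 8.4447 years):
d₁ = [ln(V₀/D) + (r + σ²/2)T] / (σ√T)
   = [ln(455.8930/278.0418) + (0.0141 + 0.5·0.2310²)·8.4447] / (0.2310·√8.4447)
   = [0.494487 + 0.344379] / 0.671281 = 1.249650
d₂ = d₁ − σ√T = 1.249650 − 0.671281 = 0.578369
risk-neutral PD = N(−d₂) = N(-0.578369) = 0.281507

PD=0.2815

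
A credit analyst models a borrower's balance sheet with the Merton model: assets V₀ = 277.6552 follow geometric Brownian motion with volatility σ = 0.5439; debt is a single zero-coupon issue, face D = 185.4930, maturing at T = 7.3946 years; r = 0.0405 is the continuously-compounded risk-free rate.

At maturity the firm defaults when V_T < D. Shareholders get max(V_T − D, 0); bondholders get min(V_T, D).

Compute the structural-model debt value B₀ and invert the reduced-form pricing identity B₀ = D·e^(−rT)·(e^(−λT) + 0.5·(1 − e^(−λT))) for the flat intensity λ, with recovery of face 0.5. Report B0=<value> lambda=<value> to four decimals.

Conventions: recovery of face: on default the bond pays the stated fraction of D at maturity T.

Apply the equity-as-call identities (strike 185.4930, horizon 7.3946 years):
d₁ = [ln(V₀/D) + (r + σ²/2)T] / (σ√T)
   = [ln(277.6552/185.4930) + (0.0405 + 0.5·0.5439²)·7.3946] / (0.5439·√7.3946)
   = [0.403363 + 1.393243] / 1.479028 = 1.214721
d₂ = d₁ − σ√T = 1.214721 − 1.479028 = -0.264307
N(d₁) = 0.887764,  N(d₂) = 0.395772,  e^(−rT) = 0.741203
E₀ = V₀·N(d₁) − D·e^(−rT)·N(d₂)
   = 277.6552·0.887764 − 185.4930·0.741203·0.395772 = 192.078406
B₀ = V₀ − E₀ = 277.6552 − 192.078406 = 85.576794
e^(−λT) = (B₀·e^(rT)/D − 0.5)/(1 − 0.5) = (85.5768·1.349159/185.4930 − 0.5)/0.5 = 0.24486309
λ = −ln(0.24486309)/7.3946 = 0.190282

B0=85.5768 lambda=0.1903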